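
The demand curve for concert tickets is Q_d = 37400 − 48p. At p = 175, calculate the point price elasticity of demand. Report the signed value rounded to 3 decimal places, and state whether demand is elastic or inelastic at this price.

-0.290; inelastic

dQ_d/dp = −48. At p = 175, Q_d = 37400 − 48(175) = 29000.
Ed = (dQ_d/dp)·(p/Q_d) = −48 × (175/29000) = -0.28965…
|Ed| = 0.290 < 1, so demand is inelastic.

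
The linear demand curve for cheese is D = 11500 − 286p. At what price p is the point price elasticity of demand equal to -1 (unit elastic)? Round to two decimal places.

Ed = −286p/(11500 − 286p). Set this equal to -1:
286p = 1·(11500 − 286p) ⇒ 286p(1 + 1) = 1·11500
p = 1·11500 / (286·2) = 20.1048…

20.10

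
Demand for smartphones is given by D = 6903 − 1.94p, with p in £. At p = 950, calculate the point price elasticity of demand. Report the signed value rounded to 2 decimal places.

-0.36

dD/dp = −1.94. At p = 950, D = 6903 − 1.94(950) = 5060.
Ed = (dD/dp)·(p/D) = −1.94 × (950/5060) = -0.3642…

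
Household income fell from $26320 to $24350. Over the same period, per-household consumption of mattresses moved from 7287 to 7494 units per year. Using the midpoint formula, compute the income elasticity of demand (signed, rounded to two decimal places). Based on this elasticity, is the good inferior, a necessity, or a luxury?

%ΔQ = (7494 − 7287)/[( 7287 + 7494)/2] = 207/7390.5 = 0.028008…
%ΔIncome = (24350 − 26320)/[( 26320 + 24350)/2] = -1970/25335 = -0.077758…
E_income = (207/7390.5) / (-1970/25335) = -0.3602…
E_income < 0 ⇒ inferior good.

-0.36; inferior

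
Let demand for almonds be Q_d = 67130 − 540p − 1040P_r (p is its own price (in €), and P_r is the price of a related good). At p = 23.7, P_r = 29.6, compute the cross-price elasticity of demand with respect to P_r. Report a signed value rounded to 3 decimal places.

At the given values, Q_d = 67130 − 540(23.7) − 1040(29.6) = 23548.
∂Q_d/∂P_r = -1040.
E = (-1040) × (29.6/23548) = -1.30728…

-1.307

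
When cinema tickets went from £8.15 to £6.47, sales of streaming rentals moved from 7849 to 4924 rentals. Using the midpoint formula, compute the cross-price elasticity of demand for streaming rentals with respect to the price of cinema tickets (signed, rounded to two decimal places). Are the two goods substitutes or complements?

%ΔQ_{streaming rentals} = (4924 − 7849)/avg = -2925/6386.5 = -0.457997…
%ΔP_{cinema tickets} = (6.47 − 8.15)/avg = -1.68/7.31 = -0.229822…
E_cross = (-2925/6386.5) / (-1.68/7.31) = 1.9928…
E_cross > 0 ⇒ the goods are substitutes.

1.99; substitutes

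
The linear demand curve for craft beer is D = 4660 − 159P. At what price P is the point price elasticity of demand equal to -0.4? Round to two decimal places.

8.37

Ed = −159P/(4660 − 159P). Set this equal to -0.4:
159P = 0.4·(4660 − 159P) ⇒ 159P(1 + 0.4) = 0.4·4660
P = 0.4·4660 / (159·1.4) = 8.3737…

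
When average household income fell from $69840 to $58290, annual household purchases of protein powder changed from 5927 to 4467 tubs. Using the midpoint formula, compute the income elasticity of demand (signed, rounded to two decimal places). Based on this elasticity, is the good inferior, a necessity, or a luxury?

1.56; luxury

%ΔQ = (4467 − 5927)/[( 5927 + 4467)/2] = -1460/5197 = -0.280931…
%ΔIncome = (58290 − 69840)/[( 69840 + 58290)/2] = -11550/64065 = -0.180285…
E_income = (-1460/5197) / (-11550/64065) = 1.5582…
E_income > 1 ⇒ normal good, luxury.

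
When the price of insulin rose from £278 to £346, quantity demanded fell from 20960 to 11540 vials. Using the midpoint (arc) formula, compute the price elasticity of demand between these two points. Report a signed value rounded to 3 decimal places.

%ΔQ = (11540 − 20960) / [(20960 + 11540)/2] = -9420/16250 = -0.579692…
%ΔP = (346 − 278) / [(278 + 346)/2] = 68/312 = 0.217948…
Arc Ed = %ΔQ / %ΔP = (-9420/16250) / (68/312) = -2.65976…

-2.660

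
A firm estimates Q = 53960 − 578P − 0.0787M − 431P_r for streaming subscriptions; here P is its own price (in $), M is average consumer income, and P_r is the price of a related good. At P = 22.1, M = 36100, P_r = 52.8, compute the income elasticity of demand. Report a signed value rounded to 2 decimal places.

At the given values, Q = 53960 − 578(22.1) − 0.0787(36100) − 431(52.8) = 15588.33.
∂Q/∂M = -0.0787.
E = (-0.0787) × (36100/15588.33) = -0.1822…

-0.18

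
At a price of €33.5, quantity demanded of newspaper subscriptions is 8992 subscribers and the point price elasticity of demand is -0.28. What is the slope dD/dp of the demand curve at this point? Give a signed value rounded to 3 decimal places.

Ed = (dD/dp)·(p/D) ⇒ dD/dp = Ed·D/p = (-0.28)·8992/33.5 = -75.15701…

-75.157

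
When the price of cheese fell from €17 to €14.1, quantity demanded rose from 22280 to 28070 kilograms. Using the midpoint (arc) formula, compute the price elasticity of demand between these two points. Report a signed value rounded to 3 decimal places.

%ΔQ = (28070 − 22280) / [(22280 + 28070)/2] = 5790/25175 = 0.229990…
%ΔP = (14.1 − 17) / [(17 + 14.1)/2] = -2.9/15.55 = -0.186495…
Arc Ed = %ΔQ / %ΔP = (5790/25175) / (-2.9/15.55) = -1.23322…

-1.233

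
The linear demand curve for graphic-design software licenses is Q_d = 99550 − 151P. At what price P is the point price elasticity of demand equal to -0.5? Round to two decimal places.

Ed = −151P/(99550 − 151P). Set this equal to -0.5:
151P = 0.5·(99550 − 151P) ⇒ 151P(1 + 0.5) = 0.5·99550
P = 0.5·99550 / (151·1.5) = 219.7571…

219.76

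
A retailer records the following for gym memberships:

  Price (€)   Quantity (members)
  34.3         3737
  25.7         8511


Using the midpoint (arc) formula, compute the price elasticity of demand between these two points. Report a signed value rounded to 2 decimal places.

%ΔQ = (8511 − 3737) / [(3737 + 8511)/2] = 4774/6124 = 0.779555…
%ΔP = (25.7 − 34.3) / [(34.3 + 25.7)/2] = -8.6/30 = -0.286666…
Arc Ed = %ΔQ / %ΔP = (4774/6124) / (-8.6/30) = -2.7193…

-2.72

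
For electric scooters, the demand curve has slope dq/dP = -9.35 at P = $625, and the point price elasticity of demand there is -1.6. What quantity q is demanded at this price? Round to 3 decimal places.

Ed = (dq/dP)·(P/q) ⇒ q = (dq/dP)·P/Ed = (-9.35)·625/(-1.6) = 3652.34375

3652.344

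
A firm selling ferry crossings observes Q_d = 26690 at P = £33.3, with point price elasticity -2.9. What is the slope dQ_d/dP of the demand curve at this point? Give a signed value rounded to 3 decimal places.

Ed = (dQ_d/dP)·(P/Q_d) ⇒ dQ_d/dP = Ed·Q_d/P = (-2.9)·26690/33.3 = -2324.35435…

-2324.354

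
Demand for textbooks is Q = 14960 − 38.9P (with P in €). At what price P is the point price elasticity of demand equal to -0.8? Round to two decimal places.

Ed = −38.9P/(14960 − 38.9P). Set this equal to -0.8:
38.9P = 0.8·(14960 − 38.9P) ⇒ 38.9P(1 + 0.8) = 0.8·14960
P = 0.8·14960 / (38.9·1.8) = 170.9225…

170.92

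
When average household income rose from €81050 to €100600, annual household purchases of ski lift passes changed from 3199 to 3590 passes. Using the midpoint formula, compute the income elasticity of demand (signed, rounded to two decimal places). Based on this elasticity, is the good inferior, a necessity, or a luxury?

0.54; necessity

%ΔQ = (3590 − 3199)/[( 3199 + 3590)/2] = 391/3394.5 = 0.115186…
%ΔIncome = (100600 − 81050)/[( 81050 + 100600)/2] = 19550/90825 = 0.215249…
E_income = (391/3394.5) / (19550/90825) = 0.5351…
0 < E_income < 1 ⇒ normal good, necessity.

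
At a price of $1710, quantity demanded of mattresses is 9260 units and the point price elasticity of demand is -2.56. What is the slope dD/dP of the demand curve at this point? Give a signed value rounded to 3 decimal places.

Ed = (dD/dP)·(P/D) ⇒ dD/dP = Ed·D/P = (-2.56)·9260/1710 = -13.86292…

-13.863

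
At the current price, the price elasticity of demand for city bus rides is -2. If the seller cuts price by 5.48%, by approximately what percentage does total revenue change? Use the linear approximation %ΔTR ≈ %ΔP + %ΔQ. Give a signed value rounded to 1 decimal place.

%ΔQ ≈ Ed × %ΔP = (-2) × (-5.48%) = +10.9600%
%ΔTR ≈ %ΔP + %ΔQ = (-5.48%) + (+10.9600%) = +5.4800%

+5.5%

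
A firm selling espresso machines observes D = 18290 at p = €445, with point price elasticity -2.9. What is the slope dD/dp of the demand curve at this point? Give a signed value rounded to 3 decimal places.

-119.193

Ed = (dD/dp)·(p/D) ⇒ dD/dp = Ed·D/p = (-2.9)·18290/445 = -119.19325…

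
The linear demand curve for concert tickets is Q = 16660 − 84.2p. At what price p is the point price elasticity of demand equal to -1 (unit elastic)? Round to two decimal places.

Ed = −84.2p/(16660 − 84.2p). Set this equal to -1:
84.2p = 1·(16660 − 84.2p) ⇒ 84.2p(1 + 1) = 1·16660
p = 1·16660 / (84.2·2) = 98.9311…

98.93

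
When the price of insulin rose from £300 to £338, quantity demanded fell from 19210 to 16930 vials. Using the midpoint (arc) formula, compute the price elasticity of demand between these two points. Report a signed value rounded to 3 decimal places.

-1.059

%ΔQ = (16930 − 19210) / [(19210 + 16930)/2] = -2280/18070 = -0.126175…
%ΔP = (338 − 300) / [(300 + 338)/2] = 38/319 = 0.119122…
Arc Ed = %ΔQ / %ΔP = (-2280/18070) / (38/319) = -1.05921…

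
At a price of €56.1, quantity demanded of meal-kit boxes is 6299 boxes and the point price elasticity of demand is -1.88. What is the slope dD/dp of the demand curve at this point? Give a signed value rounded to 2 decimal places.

Ed = (dD/dp)·(p/D) ⇒ dD/dp = Ed·D/p = (-1.88)·6299/56.1 = -211.0894…

-211.09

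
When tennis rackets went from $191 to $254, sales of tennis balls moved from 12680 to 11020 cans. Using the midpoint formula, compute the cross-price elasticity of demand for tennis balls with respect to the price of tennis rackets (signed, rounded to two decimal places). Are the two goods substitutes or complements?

%ΔQ_{tennis balls} = (11020 − 12680)/avg = -1660/11850 = -0.140084…
%ΔP_{tennis rackets} = (254 − 191)/avg = 63/222.5 = 0.283146…
E_cross = (-1660/11850) / (63/222.5) = -0.4947…
E_cross < 0 ⇒ the goods are complements.

-0.49; complements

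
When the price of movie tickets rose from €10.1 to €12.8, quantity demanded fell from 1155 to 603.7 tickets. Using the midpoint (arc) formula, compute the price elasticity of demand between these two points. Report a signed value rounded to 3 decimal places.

-2.659

%ΔQ = (603.7 − 1155) / [(1155 + 603.7)/2] = -551.3/879.35 = -0.626940…
%ΔP = (12.8 − 10.1) / [(10.1 + 12.8)/2] = 2.7/11.45 = 0.235807…
Arc Ed = %ΔQ / %ΔP = (-551.3/879.35) / (2.7/11.45) = -2.65869…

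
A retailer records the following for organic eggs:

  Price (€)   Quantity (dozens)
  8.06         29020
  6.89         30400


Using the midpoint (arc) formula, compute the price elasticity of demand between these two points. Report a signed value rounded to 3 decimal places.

-0.297

%ΔQ = (30400 − 29020) / [(29020 + 30400)/2] = 1380/29710 = 0.046449…
%ΔP = (6.89 − 8.06) / [(8.06 + 6.89)/2] = -1.17/7.475 = -0.156521…
Arc Ed = %ΔQ / %ΔP = (1380/29710) / (-1.17/7.475) = -0.29675…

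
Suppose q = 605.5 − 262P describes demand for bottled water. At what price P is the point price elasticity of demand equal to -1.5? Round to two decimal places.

Ed = −262P/(605.5 − 262P). Set this equal to -1.5:
262P = 1.5·(605.5 − 262P) ⇒ 262P(1 + 1.5) = 1.5·605.5
P = 1.5·605.5 / (262·2.5) = 1.3866…

1.39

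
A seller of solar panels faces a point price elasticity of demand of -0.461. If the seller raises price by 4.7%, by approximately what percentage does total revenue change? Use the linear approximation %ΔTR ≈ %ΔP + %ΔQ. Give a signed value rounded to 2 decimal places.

+2.53%

%ΔQ ≈ Ed × %ΔP = (-0.461) × (+4.7%) = -2.1667%
%ΔTR ≈ %ΔP + %ΔQ = (+4.7%) + (-2.1667%) = +2.5333%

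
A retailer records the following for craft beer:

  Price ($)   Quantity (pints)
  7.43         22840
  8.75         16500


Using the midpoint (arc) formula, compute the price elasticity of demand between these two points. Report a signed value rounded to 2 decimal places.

-1.98

%ΔQ = (16500 − 22840) / [(22840 + 16500)/2] = -6340/19670 = -0.322318…
%ΔP = (8.75 − 7.43) / [(7.43 + 8.75)/2] = 1.32/8.09 = 0.163164…
Arc Ed = %ΔQ / %ΔP = (-6340/19670) / (1.32/8.09) = -1.9754…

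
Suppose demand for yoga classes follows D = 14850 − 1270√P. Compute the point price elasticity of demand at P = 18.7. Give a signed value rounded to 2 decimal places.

-0.29

dD/dP = −1270/(2√P) = -146.843. At P = 18.7, D = 9358.08.
Ed = (dD/dP)·(P/D) = (-146.843) × (18.7/9358.08) = -0.2934…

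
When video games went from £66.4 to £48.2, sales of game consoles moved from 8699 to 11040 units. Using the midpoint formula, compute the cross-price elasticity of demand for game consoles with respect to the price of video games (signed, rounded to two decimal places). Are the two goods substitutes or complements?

-0.75; complements

%ΔQ_{game consoles} = (11040 − 8699)/avg = 2341/9869.5 = 0.237195…
%ΔP_{video games} = (48.2 − 66.4)/avg = -18.2/57.3 = -0.317626…
E_cross = (2341/9869.5) / (-18.2/57.3) = -0.7467…
E_cross < 0 ⇒ the goods are complements.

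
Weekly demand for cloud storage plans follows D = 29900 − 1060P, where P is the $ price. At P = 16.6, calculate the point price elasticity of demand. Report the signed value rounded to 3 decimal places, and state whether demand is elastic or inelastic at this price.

-1.430; elastic

dD/dP = −1060. At P = 16.6, D = 29900 − 1060(16.6) = 12304.
Ed = (dD/dP)·(P/D) = −1060 × (16.6/12304) = -1.43010…
|Ed| = 1.430 > 1, so demand is elastic.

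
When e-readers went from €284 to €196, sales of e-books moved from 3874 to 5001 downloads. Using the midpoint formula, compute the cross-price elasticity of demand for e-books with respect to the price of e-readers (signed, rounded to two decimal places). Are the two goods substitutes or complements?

-0.69; complements

%ΔQ_{e-books} = (5001 − 3874)/avg = 1127/4437.5 = 0.253971…
%ΔP_{e-readers} = (196 − 284)/avg = -88/240 = -0.366666…
E_cross = (1127/4437.5) / (-88/240) = -0.6926…
E_cross < 0 ⇒ the goods are complements.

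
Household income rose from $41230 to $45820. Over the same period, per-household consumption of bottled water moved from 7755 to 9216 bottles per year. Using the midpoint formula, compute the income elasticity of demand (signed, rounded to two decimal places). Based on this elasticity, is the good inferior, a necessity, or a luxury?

1.63; luxury

%ΔQ = (9216 − 7755)/[( 7755 + 9216)/2] = 1461/8485.5 = 0.172176…
%ΔIncome = (45820 − 41230)/[( 41230 + 45820)/2] = 4590/43525 = 0.105456…
E_income = (1461/8485.5) / (4590/43525) = 1.6326…
E_income > 1 ⇒ normal good, luxury.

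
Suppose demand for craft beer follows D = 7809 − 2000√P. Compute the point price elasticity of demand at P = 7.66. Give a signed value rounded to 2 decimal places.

dD/dP = −2000/(2√P) = -361.315. At P = 7.66, D = 2273.66.
Ed = (dD/dP)·(P/D) = (-361.315) × (7.66/2273.66) = -1.2172…

-1.22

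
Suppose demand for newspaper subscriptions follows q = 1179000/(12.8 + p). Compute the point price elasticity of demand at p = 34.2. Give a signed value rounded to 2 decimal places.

-0.73

dq/dp = −1179000/(12.8 + p)² = -533.726. At p = 34.2, q = 25085.1.
Ed = (dq/dp)·(p/q) = (-533.726) × (34.2/25085.1) = -0.7276…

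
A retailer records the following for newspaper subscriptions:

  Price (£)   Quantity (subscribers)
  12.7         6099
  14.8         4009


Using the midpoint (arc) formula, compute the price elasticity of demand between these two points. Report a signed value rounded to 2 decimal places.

%ΔQ = (4009 − 6099) / [(6099 + 4009)/2] = -2090/5054 = -0.413533…
%ΔP = (14.8 − 12.7) / [(12.7 + 14.8)/2] = 2.1/13.75 = 0.152727…
Arc Ed = %ΔQ / %ΔP = (-2090/5054) / (2.1/13.75) = -2.7076…

-2.71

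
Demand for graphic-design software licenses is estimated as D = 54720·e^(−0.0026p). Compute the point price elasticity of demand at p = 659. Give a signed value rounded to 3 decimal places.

-1.713

dD/dp = −0.0026·D = -25.6448. At p = 659, D = 9863.38.
Ed = (dD/dp)·(p/D) = (-25.6448) × (659/9863.38) = -1.7134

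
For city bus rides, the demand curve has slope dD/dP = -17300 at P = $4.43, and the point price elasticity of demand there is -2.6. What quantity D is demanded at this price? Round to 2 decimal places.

Ed = (dD/dP)·(P/D) ⇒ D = (dD/dP)·P/Ed = (-17300)·4.43/(-2.6) = 29476.5384…

29476.54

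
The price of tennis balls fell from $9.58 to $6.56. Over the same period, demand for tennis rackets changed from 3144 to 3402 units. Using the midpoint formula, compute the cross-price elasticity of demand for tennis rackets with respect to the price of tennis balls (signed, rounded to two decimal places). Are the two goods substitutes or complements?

%ΔQ_{tennis rackets} = (3402 − 3144)/avg = 258/3273 = 0.078826…
%ΔP_{tennis balls} = (6.56 − 9.58)/avg = -3.02/8.07 = -0.374225…
E_cross = (258/3273) / (-3.02/8.07) = -0.2106…
E_cross < 0 ⇒ the goods are complements.

-0.21; complements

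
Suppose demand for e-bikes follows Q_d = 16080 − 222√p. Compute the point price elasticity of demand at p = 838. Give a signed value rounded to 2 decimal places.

-0.33

dQ_d/dp = −222/(2√p) = -3.83443. At p = 838, Q_d = 9653.49.
Ed = (dQ_d/dp)·(p/Q_d) = (-3.83443) × (838/9653.49) = -0.3328…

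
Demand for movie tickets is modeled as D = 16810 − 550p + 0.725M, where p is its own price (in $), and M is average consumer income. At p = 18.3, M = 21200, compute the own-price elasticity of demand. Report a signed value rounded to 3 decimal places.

At the given values, D = 16810 − 550(18.3) + 0.725(21200) = 22115.
∂D/∂p = −550.
E = (-550) × (18.3/22115) = -0.45512…

-0.455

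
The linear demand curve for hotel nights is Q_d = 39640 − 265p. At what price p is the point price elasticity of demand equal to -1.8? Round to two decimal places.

Ed = −265p/(39640 − 265p). Set this equal to -1.8:
265p = 1.8·(39640 − 265p) ⇒ 265p(1 + 1.8) = 1.8·39640
p = 1.8·39640 / (265·2.8) = 96.1617…

96.16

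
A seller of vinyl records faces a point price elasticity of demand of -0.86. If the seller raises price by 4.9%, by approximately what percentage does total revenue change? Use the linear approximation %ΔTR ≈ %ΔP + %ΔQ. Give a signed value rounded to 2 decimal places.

+0.69%

%ΔQ ≈ Ed × %ΔP = (-0.86) × (+4.9%) = -4.2140%
%ΔTR ≈ %ΔP + %ΔQ = (+4.9%) + (-4.2140%) = +0.6860%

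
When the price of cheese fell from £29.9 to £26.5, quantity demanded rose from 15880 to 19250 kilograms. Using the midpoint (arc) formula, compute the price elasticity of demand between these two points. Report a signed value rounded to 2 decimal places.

-1.59

%ΔQ = (19250 − 15880) / [(15880 + 19250)/2] = 3370/17565 = 0.191858…
%ΔP = (26.5 − 29.9) / [(29.9 + 26.5)/2] = -3.4/28.2 = -0.120567…
Arc Ed = %ΔQ / %ΔP = (3370/17565) / (-3.4/28.2) = -1.5912…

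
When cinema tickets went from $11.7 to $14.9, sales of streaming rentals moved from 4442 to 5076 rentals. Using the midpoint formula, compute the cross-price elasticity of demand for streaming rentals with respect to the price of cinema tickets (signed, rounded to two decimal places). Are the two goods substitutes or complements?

%ΔQ_{streaming rentals} = (5076 − 4442)/avg = 634/4759 = 0.133221…
%ΔP_{cinema tickets} = (14.9 − 11.7)/avg = 3.2/13.3 = 0.240601…
E_cross = (634/4759) / (3.2/13.3) = 0.5537…
E_cross > 0 ⇒ the goods are substitutes.

0.55; substitutes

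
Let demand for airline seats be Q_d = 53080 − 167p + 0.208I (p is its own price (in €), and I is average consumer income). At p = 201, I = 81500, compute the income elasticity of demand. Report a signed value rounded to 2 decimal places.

0.46

At the given values, Q_d = 53080 − 167(201) + 0.208(81500) = 36465.
∂Q_d/∂I = 0.208.
E = (0.208) × (81500/36465) = 0.4648…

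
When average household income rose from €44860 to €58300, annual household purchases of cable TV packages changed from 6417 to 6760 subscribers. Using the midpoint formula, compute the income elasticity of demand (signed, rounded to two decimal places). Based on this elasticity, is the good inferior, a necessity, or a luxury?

%ΔQ = (6760 − 6417)/[( 6417 + 6760)/2] = 343/6588.5 = 0.052060…
%ΔIncome = (58300 − 44860)/[( 44860 + 58300)/2] = 13440/51580 = 0.260566…
E_income = (343/6588.5) / (13440/51580) = 0.1997…
0 < E_income < 1 ⇒ normal good, necessity.

0.20; necessity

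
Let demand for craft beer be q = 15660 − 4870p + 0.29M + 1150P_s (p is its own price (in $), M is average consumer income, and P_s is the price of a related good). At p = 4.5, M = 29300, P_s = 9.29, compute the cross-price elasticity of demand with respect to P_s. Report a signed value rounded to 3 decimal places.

At the given values, q = 15660 − 4870(4.5) + 0.29(29300) + 1150(9.29) = 12925.5.
∂q/∂P_s = 1150.
E = (1150) × (9.29/12925.5) = 0.82654…

0.827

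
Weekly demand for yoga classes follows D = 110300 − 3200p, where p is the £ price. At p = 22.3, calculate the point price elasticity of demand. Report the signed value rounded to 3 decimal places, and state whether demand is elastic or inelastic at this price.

dD/dp = −3200. At p = 22.3, D = 110300 − 3200(22.3) = 38940.
Ed = (dD/dp)·(p/D) = −3200 × (22.3/38940) = -1.83256…
|Ed| = 1.833 > 1, so demand is elastic.

-1.833; elastic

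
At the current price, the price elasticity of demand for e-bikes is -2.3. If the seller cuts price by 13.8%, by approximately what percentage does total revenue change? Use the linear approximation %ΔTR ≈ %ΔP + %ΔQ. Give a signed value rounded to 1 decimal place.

+17.9%

%ΔQ ≈ Ed × %ΔP = (-2.3) × (-13.8%) = +31.7400%
%ΔTR ≈ %ΔP + %ΔQ = (-13.8%) + (+31.7400%) = +17.9400%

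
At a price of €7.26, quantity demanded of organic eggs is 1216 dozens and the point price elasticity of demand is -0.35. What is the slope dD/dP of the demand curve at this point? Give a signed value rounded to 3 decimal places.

Ed = (dD/dP)·(P/D) ⇒ dD/dP = Ed·D/P = (-0.35)·1216/7.26 = -58.62258…

-58.623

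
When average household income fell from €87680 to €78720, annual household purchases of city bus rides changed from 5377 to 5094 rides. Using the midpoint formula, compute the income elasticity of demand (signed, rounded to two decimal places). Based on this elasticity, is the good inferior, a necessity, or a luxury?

0.50; necessity

%ΔQ = (5094 − 5377)/[( 5377 + 5094)/2] = -283/5235.5 = -0.054054…
%ΔIncome = (78720 − 87680)/[( 87680 + 78720)/2] = -8960/83200 = -0.107692…
E_income = (-283/5235.5) / (-8960/83200) = 0.5019…
0 < E_income < 1 ⇒ normal good, necessity.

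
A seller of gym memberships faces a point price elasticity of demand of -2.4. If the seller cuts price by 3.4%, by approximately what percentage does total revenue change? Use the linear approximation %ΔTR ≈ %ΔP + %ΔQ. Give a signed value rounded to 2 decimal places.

+4.76%

%ΔQ ≈ Ed × %ΔP = (-2.4) × (-3.4%) = +8.1600%
%ΔTR ≈ %ΔP + %ΔQ = (-3.4%) + (+8.1600%) = +4.7600%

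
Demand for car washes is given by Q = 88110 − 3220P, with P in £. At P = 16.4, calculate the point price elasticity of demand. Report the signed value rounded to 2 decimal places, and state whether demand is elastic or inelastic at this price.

-1.50; elastic

dQ/dP = −3220. At P = 16.4, Q = 88110 − 3220(16.4) = 35302.
Ed = (dQ/dP)·(P/Q) = −3220 × (16.4/35302) = -1.4958…
|Ed| = 1.50 > 1, so demand is elastic.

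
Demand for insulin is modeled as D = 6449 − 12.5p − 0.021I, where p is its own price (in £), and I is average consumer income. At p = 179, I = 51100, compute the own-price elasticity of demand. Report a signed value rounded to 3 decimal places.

-0.713

At the given values, D = 6449 − 12.5(179) − 0.021(51100) = 3138.4.
∂D/∂p = −12.5.
E = (-12.5) × (179/3138.4) = -0.71294…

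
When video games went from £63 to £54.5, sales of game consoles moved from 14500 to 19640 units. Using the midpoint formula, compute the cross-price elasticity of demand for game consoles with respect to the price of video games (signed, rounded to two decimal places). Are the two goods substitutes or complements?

-2.08; complements

%ΔQ_{game consoles} = (19640 − 14500)/avg = 5140/17070 = 0.301113…
%ΔP_{video games} = (54.5 − 63)/avg = -8.5/58.75 = -0.144680…
E_cross = (5140/17070) / (-8.5/58.75) = -2.0812…
E_cross < 0 ⇒ the goods are complements.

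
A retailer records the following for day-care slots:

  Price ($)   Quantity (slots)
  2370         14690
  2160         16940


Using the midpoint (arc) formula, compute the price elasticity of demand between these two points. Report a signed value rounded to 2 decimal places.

-1.53

%ΔQ = (16940 − 14690) / [(14690 + 16940)/2] = 2250/15815 = 0.142269…
%ΔP = (2160 − 2370) / [(2370 + 2160)/2] = -210/2265 = -0.092715…
Arc Ed = %ΔQ / %ΔP = (2250/15815) / (-210/2265) = -1.5344…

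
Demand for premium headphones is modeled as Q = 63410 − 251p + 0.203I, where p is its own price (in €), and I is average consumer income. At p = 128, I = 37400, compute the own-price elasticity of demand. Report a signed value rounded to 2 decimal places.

-0.83

At the given values, Q = 63410 − 251(128) + 0.203(37400) = 38874.2.
∂Q/∂p = −251.
E = (-251) × (128/38874.2) = -0.8264…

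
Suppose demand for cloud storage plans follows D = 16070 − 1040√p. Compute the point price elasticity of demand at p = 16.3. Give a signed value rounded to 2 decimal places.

-0.18

dD/dp = −1040/(2√p) = -128.798. At p = 16.3, D = 11871.2.
Ed = (dD/dp)·(p/D) = (-128.798) × (16.3/11871.2) = -0.1768…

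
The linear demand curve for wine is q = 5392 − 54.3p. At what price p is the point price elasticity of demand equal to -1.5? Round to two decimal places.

59.58

Ed = −54.3p/(5392 − 54.3p). Set this equal to -1.5:
54.3p = 1.5·(5392 − 54.3p) ⇒ 54.3p(1 + 1.5) = 1.5·5392
p = 1.5·5392 / (54.3·2.5) = 59.5801…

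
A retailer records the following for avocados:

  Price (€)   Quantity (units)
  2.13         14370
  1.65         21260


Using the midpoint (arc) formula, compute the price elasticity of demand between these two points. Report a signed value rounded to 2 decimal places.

%ΔQ = (21260 − 14370) / [(14370 + 21260)/2] = 6890/17815 = 0.386752…
%ΔP = (1.65 − 2.13) / [(2.13 + 1.65)/2] = -0.48/1.89 = -0.253968…
Arc Ed = %ΔQ / %ΔP = (6890/17815) / (-0.48/1.89) = -1.5228…

-1.52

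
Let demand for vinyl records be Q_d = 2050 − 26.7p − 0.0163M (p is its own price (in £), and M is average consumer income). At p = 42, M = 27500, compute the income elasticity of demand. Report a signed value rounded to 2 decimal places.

At the given values, Q_d = 2050 − 26.7(42) − 0.0163(27500) = 480.35.
∂Q_d/∂M = -0.0163.
E = (-0.0163) × (27500/480.35) = -0.9331…

-0.93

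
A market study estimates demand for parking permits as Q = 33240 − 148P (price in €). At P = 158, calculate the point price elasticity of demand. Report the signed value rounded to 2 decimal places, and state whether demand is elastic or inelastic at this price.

dQ/dP = −148. At P = 158, Q = 33240 − 148(158) = 9856.
Ed = (dQ/dP)·(P/Q) = −148 × (158/9856) = -2.3725…
|Ed| = 2.37 > 1, so demand is elastic.

-2.37; elastic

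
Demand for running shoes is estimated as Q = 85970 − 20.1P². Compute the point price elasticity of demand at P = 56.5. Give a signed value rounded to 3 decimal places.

dQ/dP = −2·20.1·P = -2271.3. At P = 56.5, Q = 21805.775.
Ed = (dQ/dP)·(P/Q) = (-2271.3) × (56.5/21805.775) = -5.88506…

-5.885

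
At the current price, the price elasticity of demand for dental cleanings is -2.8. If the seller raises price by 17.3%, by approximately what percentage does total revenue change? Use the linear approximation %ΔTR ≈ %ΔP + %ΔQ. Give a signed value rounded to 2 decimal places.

%ΔQ ≈ Ed × %ΔP = (-2.8) × (+17.3%) = -48.4400%
%ΔTR ≈ %ΔP + %ΔQ = (+17.3%) + (-48.4400%) = -31.1400%

-31.14%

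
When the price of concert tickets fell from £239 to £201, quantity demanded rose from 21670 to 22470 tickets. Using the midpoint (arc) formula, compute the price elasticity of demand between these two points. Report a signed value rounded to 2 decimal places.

%ΔQ = (22470 − 21670) / [(21670 + 22470)/2] = 800/22070 = 0.036248…
%ΔP = (201 − 239) / [(239 + 201)/2] = -38/220 = -0.172727…
Arc Ed = %ΔQ / %ΔP = (800/22070) / (-38/220) = -0.2098…

-0.21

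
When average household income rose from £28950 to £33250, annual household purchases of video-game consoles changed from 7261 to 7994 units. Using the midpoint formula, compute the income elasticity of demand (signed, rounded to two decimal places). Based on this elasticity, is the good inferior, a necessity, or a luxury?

0.70; necessity

%ΔQ = (7994 − 7261)/[( 7261 + 7994)/2] = 733/7627.5 = 0.096099…
%ΔIncome = (33250 − 28950)/[( 28950 + 33250)/2] = 4300/31100 = 0.138263…
E_income = (733/7627.5) / (4300/31100) = 0.6950…
0 < E_income < 1 ⇒ normal good, necessity.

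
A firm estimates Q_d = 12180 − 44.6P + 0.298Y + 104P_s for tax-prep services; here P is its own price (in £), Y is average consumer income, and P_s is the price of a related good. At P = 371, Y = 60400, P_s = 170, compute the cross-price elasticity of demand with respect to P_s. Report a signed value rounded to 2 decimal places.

At the given values, Q_d = 12180 − 44.6(371) + 0.298(60400) + 104(170) = 31312.6.
∂Q_d/∂P_s = 104.
E = (104) × (170/31312.6) = 0.5646…

0.56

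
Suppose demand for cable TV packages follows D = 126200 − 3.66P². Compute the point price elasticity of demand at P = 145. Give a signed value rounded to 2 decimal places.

-3.13

dD/dP = −2·3.66·P = -1061.4. At P = 145, D = 49248.5.
Ed = (dD/dP)·(P/D) = (-1061.4) × (145/49248.5) = -3.1250…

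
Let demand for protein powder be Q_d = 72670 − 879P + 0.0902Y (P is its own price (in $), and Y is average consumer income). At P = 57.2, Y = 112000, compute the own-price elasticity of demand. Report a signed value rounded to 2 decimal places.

-1.55

At the given values, Q_d = 72670 − 879(57.2) + 0.0902(112000) = 32493.6.
∂Q_d/∂P = −879.
E = (-879) × (57.2/32493.6) = -1.5473…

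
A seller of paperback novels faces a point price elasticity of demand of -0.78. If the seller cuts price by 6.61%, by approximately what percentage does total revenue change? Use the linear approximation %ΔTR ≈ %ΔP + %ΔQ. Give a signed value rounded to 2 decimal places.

-1.45%

%ΔQ ≈ Ed × %ΔP = (-0.78) × (-6.61%) = +5.1558%
%ΔTR ≈ %ΔP + %ΔQ = (-6.61%) + (+5.1558%) = -1.4542%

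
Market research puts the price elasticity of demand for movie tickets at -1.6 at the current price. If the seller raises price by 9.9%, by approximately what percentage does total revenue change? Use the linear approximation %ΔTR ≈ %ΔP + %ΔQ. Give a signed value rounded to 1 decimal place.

-5.9%

%ΔQ ≈ Ed × %ΔP = (-1.6) × (+9.9%) = -15.8400%
%ΔTR ≈ %ΔP + %ΔQ = (+9.9%) + (-15.8400%) = -5.9400%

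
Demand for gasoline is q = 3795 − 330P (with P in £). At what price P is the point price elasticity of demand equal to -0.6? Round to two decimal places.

Ed = −330P/(3795 − 330P). Set this equal to -0.6:
330P = 0.6·(3795 − 330P) ⇒ 330P(1 + 0.6) = 0.6·3795
P = 0.6·3795 / (330·1.6) = 4.3125

4.31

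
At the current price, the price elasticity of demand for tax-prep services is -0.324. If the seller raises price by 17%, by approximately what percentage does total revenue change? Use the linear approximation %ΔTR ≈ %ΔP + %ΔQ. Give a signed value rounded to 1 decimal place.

%ΔQ ≈ Ed × %ΔP = (-0.324) × (+17%) = -5.5080%
%ΔTR ≈ %ΔP + %ΔQ = (+17%) + (-5.5080%) = +11.4920%

+11.5%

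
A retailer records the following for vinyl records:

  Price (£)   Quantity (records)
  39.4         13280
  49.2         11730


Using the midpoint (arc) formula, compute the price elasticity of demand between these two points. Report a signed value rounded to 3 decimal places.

-0.560

%ΔQ = (11730 − 13280) / [(13280 + 11730)/2] = -1550/12505 = -0.123950…
%ΔP = (49.2 − 39.4) / [(39.4 + 49.2)/2] = 9.8/44.3 = 0.221218…
Arc Ed = %ΔQ / %ΔP = (-1550/12505) / (9.8/44.3) = -0.56030…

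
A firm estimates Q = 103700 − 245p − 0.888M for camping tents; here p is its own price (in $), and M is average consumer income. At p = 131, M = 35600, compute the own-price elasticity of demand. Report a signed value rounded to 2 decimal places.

-0.80

At the given values, Q = 103700 − 245(131) − 0.888(35600) = 39992.2.
∂Q/∂p = −245.
E = (-245) × (131/39992.2) = -0.8025…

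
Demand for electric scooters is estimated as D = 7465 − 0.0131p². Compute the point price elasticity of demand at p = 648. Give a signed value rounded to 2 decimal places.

dD/dp = −2·0.0131·p = -16.9776. At p = 648, D = 1964.2576.
Ed = (dD/dp)·(p/D) = (-16.9776) × (648/1964.2576) = -5.6008…

-5.60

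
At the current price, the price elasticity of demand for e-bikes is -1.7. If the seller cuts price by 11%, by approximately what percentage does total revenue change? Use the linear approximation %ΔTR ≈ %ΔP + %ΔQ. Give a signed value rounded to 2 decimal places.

+7.70%

%ΔQ ≈ Ed × %ΔP = (-1.7) × (-11%) = +18.7000%
%ΔTR ≈ %ΔP + %ΔQ = (-11%) + (+18.7000%) = +7.7000%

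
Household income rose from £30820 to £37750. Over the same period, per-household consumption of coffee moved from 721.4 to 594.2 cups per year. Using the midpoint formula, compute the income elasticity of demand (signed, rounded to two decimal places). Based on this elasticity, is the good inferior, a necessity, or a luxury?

%ΔQ = (594.2 − 721.4)/[( 721.4 + 594.2)/2] = -127.2/657.8 = -0.193371…
%ΔIncome = (37750 − 30820)/[( 30820 + 37750)/2] = 6930/34285 = 0.202129…
E_income = (-127.2/657.8) / (6930/34285) = -0.9566…
E_income < 0 ⇒ inferior good.

-0.96; inferior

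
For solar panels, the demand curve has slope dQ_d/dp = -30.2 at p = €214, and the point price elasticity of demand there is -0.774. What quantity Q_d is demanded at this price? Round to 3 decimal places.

8349.871

Ed = (dQ_d/dp)·(p/Q_d) ⇒ Q_d = (dQ_d/dp)·p/Ed = (-30.2)·214/(-0.774) = 8349.87080…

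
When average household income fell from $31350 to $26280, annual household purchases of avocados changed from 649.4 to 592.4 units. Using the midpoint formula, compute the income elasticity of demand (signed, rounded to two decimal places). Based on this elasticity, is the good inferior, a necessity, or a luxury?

0.52; necessity

%ΔQ = (592.4 − 649.4)/[( 649.4 + 592.4)/2] = -57/620.9 = -0.091802…
%ΔIncome = (26280 − 31350)/[( 31350 + 26280)/2] = -5070/28815 = -0.175950…
E_income = (-57/620.9) / (-5070/28815) = 0.5217…
0 < E_income < 1 ⇒ normal good, necessity.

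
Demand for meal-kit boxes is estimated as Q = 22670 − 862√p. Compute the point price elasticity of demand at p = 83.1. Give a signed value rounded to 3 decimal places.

dQ/dp = −862/(2√p) = -47.2799. At p = 83.1, Q = 14812.1.
Ed = (dQ/dp)·(p/Q) = (-47.2799) × (83.1/14812.1) = -0.26525…

-0.265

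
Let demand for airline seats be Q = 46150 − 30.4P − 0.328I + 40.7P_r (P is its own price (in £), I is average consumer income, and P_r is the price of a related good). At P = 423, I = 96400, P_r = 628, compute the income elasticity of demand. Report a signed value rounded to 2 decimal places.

At the given values, Q = 46150 − 30.4(423) − 0.328(96400) + 40.7(628) = 27231.2.
∂Q/∂I = -0.328.
E = (-0.328) × (96400/27231.2) = -1.1611…

-1.16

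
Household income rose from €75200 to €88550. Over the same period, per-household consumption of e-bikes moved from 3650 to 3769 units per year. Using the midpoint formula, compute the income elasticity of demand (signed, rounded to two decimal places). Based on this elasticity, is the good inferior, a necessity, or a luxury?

%ΔQ = (3769 − 3650)/[( 3650 + 3769)/2] = 119/3709.5 = 0.032079…
%ΔIncome = (88550 − 75200)/[( 75200 + 88550)/2] = 13350/81875 = 0.163053…
E_income = (119/3709.5) / (13350/81875) = 0.1967…
0 < E_income < 1 ⇒ normal good, necessity.

0.20; necessity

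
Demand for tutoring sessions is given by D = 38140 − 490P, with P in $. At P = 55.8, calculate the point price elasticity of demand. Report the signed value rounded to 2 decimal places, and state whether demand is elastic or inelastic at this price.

-2.53; elastic

dD/dP = −490. At P = 55.8, D = 38140 − 490(55.8) = 10798.
Ed = (dD/dP)·(P/D) = −490 × (55.8/10798) = -2.5321…
|Ed| = 2.53 > 1, so demand is elastic.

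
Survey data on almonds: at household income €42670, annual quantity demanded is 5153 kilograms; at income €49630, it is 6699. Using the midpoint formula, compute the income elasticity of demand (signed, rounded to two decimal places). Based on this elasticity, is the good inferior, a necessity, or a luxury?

1.73; luxury

%ΔQ = (6699 − 5153)/[( 5153 + 6699)/2] = 1546/5926 = 0.260884…
%ΔIncome = (49630 − 42670)/[( 42670 + 49630)/2] = 6960/46150 = 0.150812…
E_income = (1546/5926) / (6960/46150) = 1.7298…
E_income > 1 ⇒ normal good, luxury.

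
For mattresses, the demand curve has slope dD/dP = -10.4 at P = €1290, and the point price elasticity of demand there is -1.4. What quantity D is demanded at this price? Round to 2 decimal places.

Ed = (dD/dP)·(P/D) ⇒ D = (dD/dP)·P/Ed = (-10.4)·1290/(-1.4) = 9582.8571…

9582.86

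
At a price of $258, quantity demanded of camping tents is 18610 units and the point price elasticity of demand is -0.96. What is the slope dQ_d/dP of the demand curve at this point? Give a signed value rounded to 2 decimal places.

-69.25

Ed = (dQ_d/dP)·(P/Q_d) ⇒ dQ_d/dP = Ed·Q_d/P = (-0.96)·18610/258 = -69.2465…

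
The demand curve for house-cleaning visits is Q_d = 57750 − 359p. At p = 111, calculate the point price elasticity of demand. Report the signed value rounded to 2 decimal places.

-2.23

dQ_d/dp = −359. At p = 111, Q_d = 57750 − 359(111) = 17901.
Ed = (dQ_d/dp)·(p/Q_d) = −359 × (111/17901) = -2.2260…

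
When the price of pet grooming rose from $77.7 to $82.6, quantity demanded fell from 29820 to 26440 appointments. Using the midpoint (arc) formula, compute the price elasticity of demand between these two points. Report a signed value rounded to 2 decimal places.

%ΔQ = (26440 − 29820) / [(29820 + 26440)/2] = -3380/28130 = -0.120156…
%ΔP = (82.6 − 77.7) / [(77.7 + 82.6)/2] = 4.9/80.15 = 0.061135…
Arc Ed = %ΔQ / %ΔP = (-3380/28130) / (4.9/80.15) = -1.9654…

-1.97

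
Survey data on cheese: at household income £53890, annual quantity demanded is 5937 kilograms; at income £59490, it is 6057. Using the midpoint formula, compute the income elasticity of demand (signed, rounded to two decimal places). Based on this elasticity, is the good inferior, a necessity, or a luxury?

0.20; necessity

%ΔQ = (6057 − 5937)/[( 5937 + 6057)/2] = 120/5997 = 0.020010…
%ΔIncome = (59490 − 53890)/[( 53890 + 59490)/2] = 5600/56690 = 0.098782…
E_income = (120/5997) / (5600/56690) = 0.2025…
0 < E_income < 1 ⇒ normal good, necessity.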